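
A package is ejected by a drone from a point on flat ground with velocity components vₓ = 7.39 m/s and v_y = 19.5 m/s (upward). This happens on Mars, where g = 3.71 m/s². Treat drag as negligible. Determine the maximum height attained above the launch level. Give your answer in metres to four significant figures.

51.25 m

Peak height H = v_y0² / (2g) = 380.25 / 7.420 = 51.25 m.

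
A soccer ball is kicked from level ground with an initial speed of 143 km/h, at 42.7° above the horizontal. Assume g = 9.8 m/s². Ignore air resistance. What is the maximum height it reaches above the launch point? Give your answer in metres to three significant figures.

Convert: 143 km/h = 143/3.6 = 39.72 m/s.
Resolve: vₓ = 39.72 cos 42.7° = 29.19 m/s and v_y0 = 39.72 sin 42.7° = 26.94 m/s.
At the apex v_y = 0, so H = v_y0²/(2g) = 26.94²/19.60 = 37.02 m.

37.0 m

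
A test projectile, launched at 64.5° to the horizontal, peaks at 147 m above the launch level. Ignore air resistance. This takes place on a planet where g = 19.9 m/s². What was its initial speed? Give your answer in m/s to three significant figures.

84.7 m/s

At the peak v_y = 0, so v_y0 = √(2gH) = √(2 × 19.9 × 147) = 76.49 m/s.
v_y0 = v₀ sin θ ⇒ v₀ = 76.49 / sin 64.5° = 84.74 m/s.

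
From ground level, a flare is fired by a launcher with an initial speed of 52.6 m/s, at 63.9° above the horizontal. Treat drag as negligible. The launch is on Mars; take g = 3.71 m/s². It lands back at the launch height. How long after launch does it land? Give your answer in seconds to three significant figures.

Resolve: vₓ = 52.60 cos 63.9° = 23.14 m/s and v_y0 = 52.60 sin 63.9° = 47.24 m/s.
It returns to y = 0 when t = 2 v_y0 / g = 2(47.24)/3.71 = 25.46 s.

25.5 s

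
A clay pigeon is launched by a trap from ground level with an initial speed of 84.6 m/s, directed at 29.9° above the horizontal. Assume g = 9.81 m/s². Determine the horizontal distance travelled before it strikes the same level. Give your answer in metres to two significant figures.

630 m

Components: vₓ = 84.60 cos 29.9° = 73.34 m/s, v_y0 = 84.60 sin 29.9° = 42.17 m/s.
Flight time T = 2 v_y0 / g = 8.598 s.
Horizontal distance R = vₓ T = 73.34 × 8.598 = 630.6 m.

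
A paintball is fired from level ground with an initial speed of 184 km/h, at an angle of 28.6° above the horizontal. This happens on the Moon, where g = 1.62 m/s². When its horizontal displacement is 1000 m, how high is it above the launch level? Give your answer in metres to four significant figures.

143.0 m

Convert: 184 km/h = 184/3.6 = 51.11 m/s.
Horizontal component vₓ = 51.11 cos 28.6° = 44.87 m/s; vertical v_y0 = 51.11 sin 28.6° = 24.47 m/s.
At x = 1000 m, t = x/vₓ = 1000/44.87 = 22.28 s.
Height: y = v_y0 t − ½ g t² = 24.47 × 22.28 − 0.8100 × 22.28² = 545.2 − 402.2 = 143.0 m.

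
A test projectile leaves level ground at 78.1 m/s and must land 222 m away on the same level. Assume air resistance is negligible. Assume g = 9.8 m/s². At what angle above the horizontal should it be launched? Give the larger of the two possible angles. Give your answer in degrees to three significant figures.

R = v₀² sin 2θ / g gives sin 2θ = gR/v₀² = 9.80·222/78.1² = 0.3567.
2θ = 20.90° or 180° − 20.90° = 159.1°, so θ = 10.45° or 79.55°.
The larger angle is 79.55°.

79.6°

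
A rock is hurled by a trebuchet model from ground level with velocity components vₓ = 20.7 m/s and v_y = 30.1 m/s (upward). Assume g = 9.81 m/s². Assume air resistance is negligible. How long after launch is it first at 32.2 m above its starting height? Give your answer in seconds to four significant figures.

Set y = v_y0 t − ½ g t² = 32.2: 4.905 t² − 30.10 t + 32.2 = 0.
Quadratic formula: t = (30.10 ± √274.25) / 9.81 = (30.10 ± 16.56) / 9.81 → t = 1.380 s or 4.756 s.
The first (ascending) time is 1.380 s.

1.380 s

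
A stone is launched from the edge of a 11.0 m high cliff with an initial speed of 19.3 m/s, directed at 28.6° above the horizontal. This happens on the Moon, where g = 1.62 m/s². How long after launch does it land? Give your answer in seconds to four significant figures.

Components: vₓ = 19.30 cos 28.6° = 16.95 m/s, v_y0 = 19.30 sin 28.6° = 9.239 m/s.
With up positive and y = 0 at the ground: y(t) = 11.0 + (9.239) t − 0.8100 t². Setting y = 0 and taking the positive root: t = [9.239 + √(9.239² + 2·1.62·11.0)] / 1.62 = (9.239 + 11.00) / 1.62 = 12.49 s.

12.49 s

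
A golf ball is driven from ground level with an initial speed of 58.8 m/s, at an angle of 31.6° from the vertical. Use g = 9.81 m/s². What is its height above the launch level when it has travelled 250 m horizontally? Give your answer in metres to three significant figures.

Components: vₓ = 58.80 sin 31.6° = 30.81 m/s, v_y0 = 58.80 cos 31.6° = 50.08 m/s.
Time to reach x = 250 m: t = x/vₓ = 250/30.81 = 8.114 s.
Height: y = v_y0 t − ½ g t² = 50.08 × 8.114 − 4.905 × 8.114² = 406.4 − 322.9 = 83.43 m.

83.4 m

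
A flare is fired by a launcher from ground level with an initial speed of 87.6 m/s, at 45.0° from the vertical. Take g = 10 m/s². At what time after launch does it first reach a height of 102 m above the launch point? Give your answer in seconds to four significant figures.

Components: vₓ = 87.60 sin 45.0° = 61.94 m/s, v_y0 = 87.60 cos 45.0° = 61.94 m/s.
Require v_y0 t − ½ g t² = 102, i.e. 5.000 t² − 61.94 t + 102 = 0.
t = [61.94 ± √(61.94² − 2·10.0·102)] / 10.0 = (61.94 ± 42.39) / 10.0, so t = 1.955 s or t = 10.43 s.
The first (ascending) time is 1.955 s.

1.955 s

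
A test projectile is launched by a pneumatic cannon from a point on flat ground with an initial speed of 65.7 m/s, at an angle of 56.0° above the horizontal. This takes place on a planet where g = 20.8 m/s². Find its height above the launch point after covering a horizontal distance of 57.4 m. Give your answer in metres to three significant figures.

59.7 m

Components: vₓ = 65.70 cos 56.0° = 36.74 m/s, v_y0 = 65.70 sin 56.0° = 54.47 m/s.
At x = 57.4 m, t = x/vₓ = 57.4/36.74 = 1.562 s.
Height: y = v_y0 t − ½ g t² = 54.47 × 1.562 − 10.40 × 1.562² = 85.10 − 25.39 = 59.71 m.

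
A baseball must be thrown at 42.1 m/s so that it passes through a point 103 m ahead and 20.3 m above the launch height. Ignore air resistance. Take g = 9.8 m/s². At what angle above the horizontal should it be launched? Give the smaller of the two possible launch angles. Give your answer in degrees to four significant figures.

Trajectory: y = x tanθ − g x² (1 + tan²θ)/(2v₀²). With x = 103, y = 20.3, v₀ = 42.1, g = 9.80:
29.33 tan²θ − 103 tanθ + (49.63) = 0.
tanθ = [103 ± √(103² − 4 × 29.33 × (49.63))] / (2 × 29.33) = (103 ± 69.18) / 58.66, giving tanθ = 0.5765 or 2.935.
θ = 29.96° or 71.19°; the smaller is 29.96°.

29.96°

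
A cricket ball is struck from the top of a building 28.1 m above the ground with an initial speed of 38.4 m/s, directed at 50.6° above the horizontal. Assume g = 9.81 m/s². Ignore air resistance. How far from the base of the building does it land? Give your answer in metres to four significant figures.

167.7 m

Resolve: vₓ = 38.40 cos 50.6° = 24.37 m/s and v_y0 = 38.40 sin 50.6° = 29.67 m/s.
The projectile lands when y = 28.1 + (29.67) t − ½·9.81·t² = 0. Positive root: t = (29.67 + √(29.67² + 2·9.81·28.1)) / 9.81 = (29.67 + 37.84) / 9.81 = 6.882 s.
Horizontal distance: R = vₓ t = 24.37 × 6.882 = 167.7 m.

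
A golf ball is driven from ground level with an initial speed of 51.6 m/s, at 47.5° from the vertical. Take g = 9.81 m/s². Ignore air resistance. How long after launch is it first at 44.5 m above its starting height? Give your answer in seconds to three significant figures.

Resolve: vₓ = 51.60 sin 47.5° = 38.04 m/s and v_y0 = 51.60 cos 47.5° = 34.86 m/s.
Set y = v_y0 t − ½ g t² = 44.5: 4.905 t² − 34.86 t + 44.5 = 0.
t = [34.86 ± √(34.86² − 2·9.81·44.5)] / 9.81 = (34.86 ± 18.50) / 9.81, so t = 1.668 s or t = 5.439 s.
The first (ascending) time is 1.668 s.

1.67 s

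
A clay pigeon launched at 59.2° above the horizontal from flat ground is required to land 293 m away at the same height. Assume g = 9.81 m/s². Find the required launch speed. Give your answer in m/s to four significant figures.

On level ground R = v₀² sin 2θ / g ⇒ v₀ = √(gR / sin 2θ).
v₀ = √(9.81 × 293 / sin 118.4°) = √(2874 / 0.8796) = √3267.6 = 57.16 m/s.

57.16 m/s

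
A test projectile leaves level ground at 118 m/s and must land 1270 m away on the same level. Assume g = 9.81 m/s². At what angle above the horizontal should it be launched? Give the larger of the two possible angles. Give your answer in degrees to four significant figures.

From R = (v₀²/g) sin 2θ: sin 2θ = 9.81 × 1270 / 13924 = 0.8948.
2θ = 63.48° or 180° − 63.48° = 116.5°, so θ = 31.74° or 58.26°.
The larger angle is 58.26°.

58.26°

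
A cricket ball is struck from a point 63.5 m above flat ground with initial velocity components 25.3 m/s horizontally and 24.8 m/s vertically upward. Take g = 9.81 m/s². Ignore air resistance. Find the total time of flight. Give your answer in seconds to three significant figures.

With up positive and y = 0 at the ground: y(t) = 63.5 + (24.80) t − 4.905 t². Setting y = 0 and taking the positive root: t = [24.80 + √(24.80² + 2·9.81·63.5)] / 9.81 = (24.80 + 43.14) / 9.81 = 6.925 s.

6.93 s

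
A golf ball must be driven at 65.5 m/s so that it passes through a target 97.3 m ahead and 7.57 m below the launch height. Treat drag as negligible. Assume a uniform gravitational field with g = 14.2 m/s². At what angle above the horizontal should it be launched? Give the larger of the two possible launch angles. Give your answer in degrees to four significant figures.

Trajectory: y = x tanθ − g x² (1 + tan²θ)/(2v₀²). With x = 97.3, y = −7.57, v₀ = 65.5, g = 14.2:
15.67 tan²θ − 97.3 tanθ + (8.098) = 0.
tanθ = [97.3 ± √(97.3² − 4 × 15.67 × (8.098))] / (2 × 15.67) = (97.3 ± 94.66) / 31.34, giving tanθ = 0.08437 or 6.126.
θ = 4.823° or 80.73°; the larger is 80.73°.

80.73°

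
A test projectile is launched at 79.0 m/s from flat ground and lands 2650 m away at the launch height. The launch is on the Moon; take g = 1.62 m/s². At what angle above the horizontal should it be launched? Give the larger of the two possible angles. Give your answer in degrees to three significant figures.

68.3°

From R = (v₀²/g) sin 2θ: sin 2θ = 1.62 × 2650 / 6241.0 = 0.6879.
2θ = 43.46° or 180° − 43.46° = 136.5°, so θ = 21.73° or 68.27°.
The larger angle is 68.27°.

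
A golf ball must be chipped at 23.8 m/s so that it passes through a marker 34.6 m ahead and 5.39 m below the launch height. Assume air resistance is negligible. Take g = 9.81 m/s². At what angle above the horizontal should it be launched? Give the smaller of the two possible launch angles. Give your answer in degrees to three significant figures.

Trajectory: y = x tanθ − g x² (1 + tan²θ)/(2v₀²). With x = 34.6, y = −5.39, v₀ = 23.8, g = 9.81:
10.37 tan²θ − 34.6 tanθ + (4.977) = 0.
tanθ = [34.6 ± √(34.6² − 4 × 10.37 × (4.977))] / (2 × 10.37) = (34.6 ± 31.48) / 20.73, giving tanθ = 0.1506 or 3.187.
θ = 8.566° or 72.58°; the smaller is 8.566°.

8.57°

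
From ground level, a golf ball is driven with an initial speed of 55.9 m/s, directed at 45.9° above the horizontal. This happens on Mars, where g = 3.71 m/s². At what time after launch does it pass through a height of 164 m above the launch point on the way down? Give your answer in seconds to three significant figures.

vₓ = 55.90 cos 45.9° = 38.90 m/s; v_y0 = 55.90 sin 45.9° = 40.14 m/s.
Require v_y0 t − ½ g t² = 164, i.e. 1.855 t² − 40.14 t + 164 = 0.
t = [40.14 ± √(40.14² − 2·3.71·164)] / 3.71 = (40.14 ± 19.86) / 3.71, so t = 5.466 s or t = 16.17 s.
The descending-branch root is 16.17 s.

16.2 s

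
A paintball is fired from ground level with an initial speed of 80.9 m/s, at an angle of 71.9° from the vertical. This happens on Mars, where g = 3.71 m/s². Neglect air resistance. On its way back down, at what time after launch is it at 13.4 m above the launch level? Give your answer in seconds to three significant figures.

Horizontal component vₓ = 80.90 sin 71.9° = 76.90 m/s; vertical v_y0 = 80.90 cos 71.9° = 25.13 m/s.
Height y(t) = 25.13 t − 1.855 t² = 13.4 gives 1.855 t² − 25.13 t + 13.4 = 0.
Quadratic formula: t = (25.13 ± √532.28) / 3.71 = (25.13 ± 23.07) / 3.71 → t = 0.5560 s or 12.99 s.
The descending-branch root is 12.99 s.

13.0 s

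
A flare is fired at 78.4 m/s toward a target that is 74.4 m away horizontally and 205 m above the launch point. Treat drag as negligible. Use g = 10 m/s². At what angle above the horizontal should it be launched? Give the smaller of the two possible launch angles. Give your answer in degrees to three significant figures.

Trajectory: y = x tanθ − g x² (1 + tan²θ)/(2v₀²). With x = 74.4, y = 205, v₀ = 78.4, g = 10.0:
4.503 tan²θ − 74.4 tanθ + (209.5) = 0.
tanθ = [74.4 ± √(74.4² − 4 × 4.503 × (209.5))] / (2 × 4.503) = (74.4 ± 41.98) / 9.006, giving tanθ = 3.600 or 12.92.
θ = 74.48° or 85.58°; the smaller is 74.48°.

74.5°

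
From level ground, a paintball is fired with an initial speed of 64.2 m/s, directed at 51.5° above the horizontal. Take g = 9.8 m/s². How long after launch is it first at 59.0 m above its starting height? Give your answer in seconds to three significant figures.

1.35 s

vₓ = 64.20 cos 51.5° = 39.97 m/s; v_y0 = 64.20 sin 51.5° = 50.24 m/s.
Require v_y0 t − ½ g t² = 59.0, i.e. 4.900 t² − 50.24 t + 59.0 = 0.
Quadratic formula: t = (50.24 ± √1368.0) / 9.80 = (50.24 ± 36.99) / 9.80 → t = 1.353 s or 8.901 s.
The first (ascending) time is 1.353 s.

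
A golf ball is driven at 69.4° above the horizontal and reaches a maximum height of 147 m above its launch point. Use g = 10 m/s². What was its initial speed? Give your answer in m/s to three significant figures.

At the peak v_y = 0, so v_y0 = √(2gH) = √(2 × 10.0 × 147) = 54.22 m/s.
v_y0 = v₀ sin θ ⇒ v₀ = 54.22 / sin 69.4° = 57.93 m/s.

57.9 m/s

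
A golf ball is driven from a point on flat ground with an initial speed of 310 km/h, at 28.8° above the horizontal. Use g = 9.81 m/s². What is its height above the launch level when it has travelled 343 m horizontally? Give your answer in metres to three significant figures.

87.2 m

Convert: 310 km/h = 310/3.6 = 86.11 m/s.
vₓ = 86.11 cos 28.8° = 75.46 m/s; v_y0 = 86.11 sin 28.8° = 41.48 m/s.
At x = 343 m, t = x/vₓ = 343/75.46 = 4.545 s.
Height: y = v_y0 t − ½ g t² = 41.48 × 4.545 − 4.905 × 4.545² = 188.6 − 101.3 = 87.22 m.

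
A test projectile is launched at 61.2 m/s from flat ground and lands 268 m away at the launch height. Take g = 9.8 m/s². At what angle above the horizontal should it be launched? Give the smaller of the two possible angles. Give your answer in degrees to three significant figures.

22.3°

From R = (v₀²/g) sin 2θ: sin 2θ = 9.80 × 268 / 3745.4 = 0.7012.
2θ = 44.53° or 180° − 44.53° = 135.5°, so θ = 22.26° or 67.74°.
The smaller angle is 22.26°.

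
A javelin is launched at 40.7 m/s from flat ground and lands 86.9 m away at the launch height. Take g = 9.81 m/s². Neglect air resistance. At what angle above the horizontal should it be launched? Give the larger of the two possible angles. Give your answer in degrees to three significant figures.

74.5°

R = v₀² sin 2θ / g gives sin 2θ = gR/v₀² = 9.81·86.9/40.7² = 0.5146.
2θ = 30.97° or 180° − 30.97° = 149.0°, so θ = 15.49° or 74.51°.
The larger angle is 74.51°.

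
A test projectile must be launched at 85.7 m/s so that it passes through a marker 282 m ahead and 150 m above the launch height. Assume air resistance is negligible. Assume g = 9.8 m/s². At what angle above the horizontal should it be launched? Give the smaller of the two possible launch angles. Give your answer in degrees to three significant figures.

Trajectory: y = x tanθ − g x² (1 + tan²θ)/(2v₀²). With x = 282, y = 150, v₀ = 85.7, g = 9.80:
53.06 tan²θ − 282 tanθ + (203.1) = 0.
tanθ = [282 ± √(282² − 4 × 53.06 × (203.1))] / (2 × 53.06) = (282 ± 190.9) / 106.1, giving tanθ = 0.8588 or 4.456.
θ = 40.66° or 77.35°; the smaller is 40.66°.

40.7°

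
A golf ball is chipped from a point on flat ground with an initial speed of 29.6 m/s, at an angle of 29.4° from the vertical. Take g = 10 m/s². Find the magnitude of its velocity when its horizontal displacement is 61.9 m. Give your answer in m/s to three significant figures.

22.2 m/s

Horizontal component vₓ = 29.60 sin 29.4° = 14.53 m/s; vertical v_y0 = 29.60 cos 29.4° = 25.79 m/s.
x = vₓ t ⇒ t = 61.9/14.53 = 4.260 s.
Vertical velocity there: v_y = v_y0 − g t = 25.79 − 10.0 × 4.260 = −16.81 m/s.
Speed: √(vₓ² + v_y²) = √(14.53² + 16.81²) = 22.22 m/s.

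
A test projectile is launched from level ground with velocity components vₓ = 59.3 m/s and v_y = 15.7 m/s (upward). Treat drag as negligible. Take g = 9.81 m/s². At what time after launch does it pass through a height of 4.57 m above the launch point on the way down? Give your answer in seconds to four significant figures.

Height y(t) = 15.70 t − 4.905 t² = 4.57 gives 4.905 t² − 15.70 t + 4.57 = 0.
Quadratic formula: t = (15.70 ± √156.83) / 9.81 = (15.70 ± 12.52) / 9.81 → t = 0.3238 s or 2.877 s.
The descending-branch root is 2.877 s.

2.877 s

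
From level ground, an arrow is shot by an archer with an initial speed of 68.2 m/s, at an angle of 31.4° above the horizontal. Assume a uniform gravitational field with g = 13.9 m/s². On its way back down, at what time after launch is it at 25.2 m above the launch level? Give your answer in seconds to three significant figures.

Horizontal component vₓ = 68.20 cos 31.4° = 58.21 m/s; vertical v_y0 = 68.20 sin 31.4° = 35.53 m/s.
Set y = v_y0 t − ½ g t² = 25.2: 6.950 t² − 35.53 t + 25.2 = 0.
Quadratic formula: t = (35.53 ± √562.02) / 13.9 = (35.53 ± 23.71) / 13.9 → t = 0.8508 s or 4.262 s.
The descending-branch root is 4.262 s.

4.26 s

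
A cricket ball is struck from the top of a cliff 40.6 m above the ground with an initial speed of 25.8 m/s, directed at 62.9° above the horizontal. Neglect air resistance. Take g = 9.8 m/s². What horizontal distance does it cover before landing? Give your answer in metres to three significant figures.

Horizontal component vₓ = 25.80 cos 62.9° = 11.75 m/s; vertical v_y0 = 25.80 sin 62.9° = 22.97 m/s.
The projectile lands when y = 40.6 + (22.97) t − ½·9.80·t² = 0. Positive root: t = (22.97 + √(22.97² + 2·9.80·40.6)) / 9.80 = (22.97 + 36.38) / 9.80 = 6.056 s.
Horizontal distance: R = vₓ t = 11.75 × 6.056 = 71.17 m.

71.2 m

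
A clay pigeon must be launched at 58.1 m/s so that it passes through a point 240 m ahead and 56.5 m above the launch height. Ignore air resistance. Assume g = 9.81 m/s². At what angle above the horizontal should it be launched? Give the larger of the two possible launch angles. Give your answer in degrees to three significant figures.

64.0°

Trajectory: y = x tanθ − g x² (1 + tan²θ)/(2v₀²). With x = 240, y = 56.5, v₀ = 58.1, g = 9.81:
83.70 tan²θ − 240 tanθ + (140.2) = 0.
tanθ = [240 ± √(240² − 4 × 83.70 × (140.2))] / (2 × 83.70) = (240 ± 103.3) / 167.4, giving tanθ = 0.8168 or 2.051.
θ = 39.24° or 64.00°; the larger is 64.00°.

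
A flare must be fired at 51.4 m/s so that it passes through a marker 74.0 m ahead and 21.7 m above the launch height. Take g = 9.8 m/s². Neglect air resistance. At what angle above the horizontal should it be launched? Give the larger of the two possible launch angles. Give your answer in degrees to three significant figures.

Trajectory: y = x tanθ − g x² (1 + tan²θ)/(2v₀²). With x = 74.0, y = 21.7, v₀ = 51.4, g = 9.80:
10.16 tan²θ − 74.0 tanθ + (31.86) = 0.
tanθ = [74.0 ± √(74.0² − 4 × 10.16 × (31.86))] / (2 × 10.16) = (74.0 ± 64.67) / 20.31, giving tanθ = 0.4595 or 6.827.
θ = 24.68° or 81.67°; the larger is 81.67°.

81.7°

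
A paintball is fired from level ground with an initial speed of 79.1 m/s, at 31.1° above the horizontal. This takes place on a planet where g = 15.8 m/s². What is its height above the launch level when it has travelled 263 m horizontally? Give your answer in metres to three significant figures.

39.5 m

Resolve: vₓ = 79.10 cos 31.1° = 67.73 m/s and v_y0 = 79.10 sin 31.1° = 40.86 m/s.
Time to reach x = 263 m: t = x/vₓ = 263/67.73 = 3.883 s.
Height: y = v_y0 t − ½ g t² = 40.86 × 3.883 − 7.900 × 3.883² = 158.7 − 119.1 = 39.54 m.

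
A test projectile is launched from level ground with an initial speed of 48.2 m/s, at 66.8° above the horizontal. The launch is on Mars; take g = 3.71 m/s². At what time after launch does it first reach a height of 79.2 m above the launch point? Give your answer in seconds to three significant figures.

vₓ = 48.20 cos 66.8° = 18.99 m/s; v_y0 = 48.20 sin 66.8° = 44.30 m/s.
Set y = v_y0 t − ½ g t² = 79.2: 1.855 t² − 44.30 t + 79.2 = 0.
t = [44.30 ± √(44.30² − 2·3.71·79.2)] / 3.71 = (44.30 ± 37.08) / 3.71, so t = 1.946 s or t = 21.94 s.
The first (ascending) time is 1.946 s.

1.95 s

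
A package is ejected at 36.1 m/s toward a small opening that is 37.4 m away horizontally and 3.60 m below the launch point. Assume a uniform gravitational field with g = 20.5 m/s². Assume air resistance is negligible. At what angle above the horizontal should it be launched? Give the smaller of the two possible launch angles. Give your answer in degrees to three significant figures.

11.9°

Trajectory: y = x tanθ − g x² (1 + tan²θ)/(2v₀²). With x = 37.4, y = −3.60, v₀ = 36.1, g = 20.5:
11.00 tan²θ − 37.4 tanθ + (7.402) = 0.
tanθ = [37.4 ± √(37.4² − 4 × 11.00 × (7.402))] / (2 × 11.00) = (37.4 ± 32.76) / 22.00, giving tanθ = 0.2110 or 3.189.
θ = 11.91° or 72.59°; the smaller is 11.91°.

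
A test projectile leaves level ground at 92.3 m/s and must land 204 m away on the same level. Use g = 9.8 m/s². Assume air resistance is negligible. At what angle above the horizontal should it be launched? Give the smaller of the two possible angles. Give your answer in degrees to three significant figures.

Level-ground range R = v₀² sin(2θ)/g ⇒ sin(2θ) = gR/v₀² = 9.80 × 204 / 92.3² = 0.2347.
2θ = 13.57° or 180° − 13.57° = 166.4°, so θ = 6.786° or 83.21°.
The smaller angle is 6.786°.

6.79°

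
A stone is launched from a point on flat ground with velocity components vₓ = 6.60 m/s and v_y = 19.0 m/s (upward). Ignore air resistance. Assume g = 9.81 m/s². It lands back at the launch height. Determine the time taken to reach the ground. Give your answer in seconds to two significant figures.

Landing at launch height ⇒ T = 2 v_y0 / g = 2 × 19.00 / 9.81 = 3.874 s.

3.9 s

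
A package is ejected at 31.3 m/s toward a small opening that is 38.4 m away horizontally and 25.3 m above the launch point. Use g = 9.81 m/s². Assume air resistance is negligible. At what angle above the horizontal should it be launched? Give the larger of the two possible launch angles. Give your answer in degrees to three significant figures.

76.4°

Trajectory: y = x tanθ − g x² (1 + tan²θ)/(2v₀²). With x = 38.4, y = 25.3, v₀ = 31.3, g = 9.81:
7.383 tan²θ − 38.4 tanθ + (32.68) = 0.
tanθ = [38.4 ± √(38.4² − 4 × 7.383 × (32.68))] / (2 × 7.383) = (38.4 ± 22.57) / 14.77, giving tanθ = 1.072 or 4.129.
θ = 46.99° or 76.39°; the larger is 76.39°.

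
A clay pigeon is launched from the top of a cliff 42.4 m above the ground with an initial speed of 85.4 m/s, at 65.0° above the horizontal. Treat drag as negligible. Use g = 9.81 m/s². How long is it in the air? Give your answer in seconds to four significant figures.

Horizontal component vₓ = 85.40 cos 65.0° = 36.09 m/s; vertical v_y0 = 85.40 sin 65.0° = 77.40 m/s.
The projectile lands when y = 42.4 + (77.40) t − ½·9.81·t² = 0. Positive root: t = (77.40 + √(77.40² + 2·9.81·42.4)) / 9.81 = (77.40 + 82.60) / 9.81 = 16.31 s.

16.31 s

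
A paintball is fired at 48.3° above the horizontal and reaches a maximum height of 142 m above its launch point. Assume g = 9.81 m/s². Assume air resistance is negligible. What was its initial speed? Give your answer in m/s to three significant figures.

At the peak v_y = 0, so v_y0 = √(2gH) = √(2 × 9.81 × 142) = 52.78 m/s.
v_y0 = v₀ sin θ ⇒ v₀ = 52.78 / sin 48.3° = 70.69 m/s.

70.7 m/s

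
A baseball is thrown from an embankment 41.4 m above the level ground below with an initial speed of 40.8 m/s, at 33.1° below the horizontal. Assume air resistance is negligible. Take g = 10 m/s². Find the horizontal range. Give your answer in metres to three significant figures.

48.2 m

Horizontal component vₓ = 40.80 cos 33.1° = 34.18 m/s; vertical v_y0 = −22.28 m/s (downward).
With up positive and y = 0 at the ground: y(t) = 41.4 + (−22.28) t − 5.000 t². Setting y = 0 and taking the positive root: t = [−22.28 + √(22.28² + 2·10.0·41.4)] / 10.0 = (−22.28 + 36.39) / 10.0 = 1.411 s.
Horizontal distance: R = vₓ t = 34.18 × 1.411 = 48.23 m.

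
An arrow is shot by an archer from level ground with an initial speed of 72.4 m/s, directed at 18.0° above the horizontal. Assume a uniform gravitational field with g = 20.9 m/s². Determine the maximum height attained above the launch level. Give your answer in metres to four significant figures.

11.97 m

Horizontal component vₓ = 72.40 cos 18.0° = 68.86 m/s; vertical v_y0 = 72.40 sin 18.0° = 22.37 m/s.
Peak height H = v_y0² / (2g) = 500.54 / 41.80 = 11.97 m.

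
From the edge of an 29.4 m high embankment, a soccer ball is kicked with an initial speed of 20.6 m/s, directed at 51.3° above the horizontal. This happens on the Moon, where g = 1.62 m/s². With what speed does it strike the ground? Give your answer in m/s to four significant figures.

22.80 m/s

Horizontal component vₓ = 20.60 cos 51.3° = 12.88 m/s; vertical v_y0 = 20.60 sin 51.3° = 16.08 m/s.
The projectile lands when y = 29.4 + (16.08) t − ½·1.62·t² = 0. Positive root: t = (16.08 + √(16.08² + 2·1.62·29.4)) / 1.62 = (16.08 + 18.81) / 1.62 = 21.53 s.
Vertical velocity at impact: v_y = v_y0 − g t = 16.08 − 1.62 × 21.53 = −18.81 m/s.
Speed: |v| = √(vₓ² + v_y²) = √(12.88² + 18.81²) = 22.80 m/s.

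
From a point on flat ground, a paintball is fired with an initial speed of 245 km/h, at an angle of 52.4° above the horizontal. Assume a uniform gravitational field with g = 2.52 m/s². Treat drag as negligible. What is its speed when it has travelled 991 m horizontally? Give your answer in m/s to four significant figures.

Convert: 245 km/h = 245/3.6 = 68.06 m/s.
Horizontal component vₓ = 68.06 cos 52.4° = 41.52 m/s; vertical v_y0 = 68.06 sin 52.4° = 53.92 m/s.
At x = 991 m, t = x/vₓ = 991/41.52 = 23.87 s.
Vertical velocity there: v_y = v_y0 − g t = 53.92 − 2.52 × 23.87 = −6.222 m/s.
Speed: √(vₓ² + v_y²) = √(41.52² + 6.222²) = 41.99 m/s.

41.99 m/s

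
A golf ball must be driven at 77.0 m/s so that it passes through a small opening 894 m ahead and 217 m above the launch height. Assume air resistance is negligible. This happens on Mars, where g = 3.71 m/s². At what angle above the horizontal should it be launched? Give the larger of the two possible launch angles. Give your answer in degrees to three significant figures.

Trajectory: y = x tanθ − g x² (1 + tan²θ)/(2v₀²). With x = 894, y = 217, v₀ = 77.0, g = 3.71:
250.1 tan²θ − 894 tanθ + (467.1) = 0.
tanθ = [894 ± √(894² − 4 × 250.1 × (467.1))] / (2 × 250.1) = (894 ± 576.3) / 500.1, giving tanθ = 0.6353 or 2.940.
θ = 32.43° or 71.21°; the larger is 71.21°.

71.2°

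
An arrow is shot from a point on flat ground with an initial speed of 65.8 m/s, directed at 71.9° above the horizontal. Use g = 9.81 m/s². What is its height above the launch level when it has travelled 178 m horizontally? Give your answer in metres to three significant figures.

173 m

vₓ = 65.80 cos 71.9° = 20.44 m/s; v_y0 = 65.80 sin 71.9° = 62.54 m/s.
x = vₓ t ⇒ t = 178/20.44 = 8.707 s.
Height: y = v_y0 t − ½ g t² = 62.54 × 8.707 − 4.905 × 8.707² = 544.6 − 371.9 = 172.7 m.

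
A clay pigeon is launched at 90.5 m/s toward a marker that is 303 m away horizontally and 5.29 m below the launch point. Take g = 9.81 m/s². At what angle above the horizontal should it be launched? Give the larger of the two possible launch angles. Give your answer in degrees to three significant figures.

79.4°

Trajectory: y = x tanθ − g x² (1 + tan²θ)/(2v₀²). With x = 303, y = −5.29, v₀ = 90.5, g = 9.81:
54.98 tan²θ − 303 tanθ + (49.69) = 0.
tanθ = [303 ± √(303² − 4 × 54.98 × (49.69))] / (2 × 54.98) = (303 ± 284.4) / 110.0, giving tanθ = 0.1692 or 5.342.
θ = 9.603° or 79.40°; the larger is 79.40°.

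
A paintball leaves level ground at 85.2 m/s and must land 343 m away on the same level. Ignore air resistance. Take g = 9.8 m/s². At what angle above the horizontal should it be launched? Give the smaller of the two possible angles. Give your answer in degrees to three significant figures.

13.8°

Level-ground range R = v₀² sin(2θ)/g ⇒ sin(2θ) = gR/v₀² = 9.80 × 343 / 85.2² = 0.4631.
2θ = 27.58° or 180° − 27.58° = 152.4°, so θ = 13.79° or 76.21°.
The smaller angle is 13.79°.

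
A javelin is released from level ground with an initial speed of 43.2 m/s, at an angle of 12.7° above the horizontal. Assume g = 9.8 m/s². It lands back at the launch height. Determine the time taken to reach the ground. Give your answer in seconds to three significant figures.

Resolve: vₓ = 43.20 cos 12.7° = 42.14 m/s and v_y0 = 43.20 sin 12.7° = 9.497 m/s.
It returns to y = 0 when t = 2 v_y0 / g = 2(9.497)/9.80 = 1.938 s.

1.94 s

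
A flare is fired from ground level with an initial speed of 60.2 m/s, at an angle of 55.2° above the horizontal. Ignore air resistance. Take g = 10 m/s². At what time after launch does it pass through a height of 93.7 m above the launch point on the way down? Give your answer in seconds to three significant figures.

7.33 s

vₓ = 60.20 cos 55.2° = 34.36 m/s; v_y0 = 60.20 sin 55.2° = 49.43 m/s.
Require v_y0 t − ½ g t² = 93.7, i.e. 5.000 t² − 49.43 t + 93.7 = 0.
Quadratic formula: t = (49.43 ± √569.64) / 10.0 = (49.43 ± 23.87) / 10.0 → t = 2.557 s or 7.330 s.
The descending-branch root is 7.330 s.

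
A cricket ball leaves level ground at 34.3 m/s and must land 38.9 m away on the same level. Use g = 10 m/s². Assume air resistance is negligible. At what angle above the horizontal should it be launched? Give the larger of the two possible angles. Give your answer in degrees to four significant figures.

From R = (v₀²/g) sin 2θ: sin 2θ = 10.0 × 38.9 / 1176.5 = 0.3306.
2θ = 19.31° or 180° − 19.31° = 160.7°, so θ = 9.654° or 80.35°.
The larger angle is 80.35°.

80.35°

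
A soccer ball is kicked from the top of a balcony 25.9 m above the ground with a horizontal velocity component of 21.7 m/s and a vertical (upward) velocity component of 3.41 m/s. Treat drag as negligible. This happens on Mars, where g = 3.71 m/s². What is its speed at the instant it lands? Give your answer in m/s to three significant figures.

With up positive and y = 0 at the ground: y(t) = 25.9 + (3.410) t − 1.855 t². Setting y = 0 and taking the positive root: t = [3.410 + √(3.410² + 2·3.71·25.9)] / 3.71 = (3.410 + 14.28) / 3.71 = 4.767 s.
Vertical velocity at impact: v_y = v_y0 − g t = 3.410 − 3.71 × 4.767 = −14.28 m/s.
Speed: |v| = √(vₓ² + v_y²) = √(21.70² + 14.28²) = 25.97 m/s.

26.0 m/s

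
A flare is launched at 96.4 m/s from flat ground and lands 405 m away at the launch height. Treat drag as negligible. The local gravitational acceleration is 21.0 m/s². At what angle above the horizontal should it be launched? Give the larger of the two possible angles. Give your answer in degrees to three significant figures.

Level-ground range R = v₀² sin(2θ)/g ⇒ sin(2θ) = gR/v₀² = 21.0 × 405 / 96.4² = 0.9152.
2θ = 66.24° or 180° − 66.24° = 113.8°, so θ = 33.12° or 56.88°.
The larger angle is 56.88°.

56.9°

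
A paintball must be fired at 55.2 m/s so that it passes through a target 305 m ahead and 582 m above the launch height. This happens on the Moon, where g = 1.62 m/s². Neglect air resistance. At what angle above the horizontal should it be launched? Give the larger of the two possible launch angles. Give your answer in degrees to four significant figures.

Trajectory: y = x tanθ − g x² (1 + tan²θ)/(2v₀²). With x = 305, y = 582, v₀ = 55.2, g = 1.62:
24.73 tan²θ − 305 tanθ + (606.7) = 0.
tanθ = [305 ± √(305² − 4 × 24.73 × (606.7))] / (2 × 24.73) = (305 ± 181.7) / 49.46, giving tanθ = 2.493 or 9.840.
θ = 68.15° or 84.20°; the larger is 84.20°.

84.20°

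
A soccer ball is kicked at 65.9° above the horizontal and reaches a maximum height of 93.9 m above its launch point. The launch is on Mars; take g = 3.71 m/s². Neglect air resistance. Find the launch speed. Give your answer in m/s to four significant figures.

28.92 m/s

At the peak v_y = 0, so v_y0 = √(2gH) = √(2 × 3.71 × 93.9) = 26.40 m/s.
v_y0 = v₀ sin θ ⇒ v₀ = 26.40 / sin 65.9° = 28.92 m/s.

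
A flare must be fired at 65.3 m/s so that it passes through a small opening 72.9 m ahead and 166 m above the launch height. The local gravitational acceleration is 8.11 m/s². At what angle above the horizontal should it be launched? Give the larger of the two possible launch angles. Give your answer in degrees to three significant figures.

Trajectory: y = x tanθ − g x² (1 + tan²θ)/(2v₀²). With x = 72.9, y = 166, v₀ = 65.3, g = 8.11:
5.054 tan²θ − 72.9 tanθ + (171.1) = 0.
tanθ = [72.9 ± √(72.9² − 4 × 5.054 × (171.1))] / (2 × 5.054) = (72.9 ± 43.09) / 10.11, giving tanθ = 2.950 or 11.48.
θ = 71.27° or 85.02°; the larger is 85.02°.

85.0°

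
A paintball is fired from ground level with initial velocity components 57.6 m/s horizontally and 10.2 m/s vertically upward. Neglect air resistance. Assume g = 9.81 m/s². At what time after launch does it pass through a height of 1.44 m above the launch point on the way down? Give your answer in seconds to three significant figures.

1.93 s

Require v_y0 t − ½ g t² = 1.44, i.e. 4.905 t² − 10.20 t + 1.44 = 0.
t = [10.20 ± √(10.20² − 2·9.81·1.44)] / 9.81 = (10.20 ± 8.706) / 9.81, so t = 0.1523 s or t = 1.927 s.
The descending-branch root is 1.927 s.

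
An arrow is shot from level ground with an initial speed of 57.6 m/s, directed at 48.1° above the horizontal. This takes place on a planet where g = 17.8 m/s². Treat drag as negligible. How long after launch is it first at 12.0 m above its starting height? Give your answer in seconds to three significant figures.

Horizontal component vₓ = 57.60 cos 48.1° = 38.47 m/s; vertical v_y0 = 57.60 sin 48.1° = 42.87 m/s.
Height y(t) = 42.87 t − 8.900 t² = 12.0 gives 8.900 t² − 42.87 t + 12.0 = 0.
Quadratic formula: t = (42.87 ± √1410.8) / 17.8 = (42.87 ± 37.56) / 17.8 → t = 0.2984 s or 4.519 s.
The first (ascending) time is 0.2984 s.

0.298 s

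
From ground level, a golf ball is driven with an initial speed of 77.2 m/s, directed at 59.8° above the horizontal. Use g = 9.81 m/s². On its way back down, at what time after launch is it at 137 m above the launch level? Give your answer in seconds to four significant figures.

Resolve: vₓ = 77.20 cos 59.8° = 38.83 m/s and v_y0 = 77.20 sin 59.8° = 66.72 m/s.
Require v_y0 t − ½ g t² = 137, i.e. 4.905 t² − 66.72 t + 137 = 0.
Quadratic formula: t = (66.72 ± √1763.9) / 9.81 = (66.72 ± 42.00) / 9.81 → t = 2.520 s or 11.08 s.
The descending-branch root is 11.08 s.

11.08 s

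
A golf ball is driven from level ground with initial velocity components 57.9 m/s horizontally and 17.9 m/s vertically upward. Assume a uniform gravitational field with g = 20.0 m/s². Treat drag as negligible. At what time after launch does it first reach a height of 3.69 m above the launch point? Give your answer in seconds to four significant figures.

0.2377 s

Require v_y0 t − ½ g t² = 3.69, i.e. 10.00 t² − 17.90 t + 3.69 = 0.
t = [17.90 ± √(17.90² − 2·20.0·3.69)] / 20.0 = (17.90 ± 13.15) / 20.0, so t = 0.2377 s or t = 1.552 s.
The first (ascending) time is 0.2377 s.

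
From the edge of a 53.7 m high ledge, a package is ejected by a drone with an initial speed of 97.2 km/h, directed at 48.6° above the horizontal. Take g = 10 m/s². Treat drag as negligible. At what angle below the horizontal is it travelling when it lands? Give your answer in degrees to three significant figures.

Convert: 97.2 km/h = 97.2/3.6 = 27.00 m/s.
Horizontal component vₓ = 27.00 cos 48.6° = 17.86 m/s; vertical v_y0 = 27.00 sin 48.6° = 20.25 m/s.
Vertical motion (up positive, ground at y = 0): 5.000 t² − (20.25) t − 53.7 = 0, so t = (20.25 + √(20.25² + 2·10.0·53.7)) / 10.0 = (20.25 + 38.53) / 10.0 = 5.878 s.
At impact: v_y = v_y0 − g t = −38.53 m/s; vₓ = 17.86 m/s.
Angle below horizontal: arctan(|v_y|/vₓ) = arctan(38.53/17.86) = 65.13°.

65.1°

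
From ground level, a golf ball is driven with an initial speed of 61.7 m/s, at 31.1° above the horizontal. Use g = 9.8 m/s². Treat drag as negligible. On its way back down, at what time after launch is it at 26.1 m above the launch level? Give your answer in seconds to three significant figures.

Resolve: vₓ = 61.70 cos 31.1° = 52.83 m/s and v_y0 = 61.70 sin 31.1° = 31.87 m/s.
Require v_y0 t − ½ g t² = 26.1, i.e. 4.900 t² − 31.87 t + 26.1 = 0.
t = [31.87 ± √(31.87² − 2·9.80·26.1)] / 9.80 = (31.87 ± 22.45) / 9.80, so t = 0.9609 s or t = 5.543 s.
The descending-branch root is 5.543 s.

5.54 s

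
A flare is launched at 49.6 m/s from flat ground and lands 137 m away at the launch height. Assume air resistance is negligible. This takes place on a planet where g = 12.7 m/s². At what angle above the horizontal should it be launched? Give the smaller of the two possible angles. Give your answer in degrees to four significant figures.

22.51°

From R = (v₀²/g) sin 2θ: sin 2θ = 12.7 × 137 / 2460.2 = 0.7072.
2θ = 45.01° or 180° − 45.01° = 135.0°, so θ = 22.51° or 67.49°.
The smaller angle is 22.51°.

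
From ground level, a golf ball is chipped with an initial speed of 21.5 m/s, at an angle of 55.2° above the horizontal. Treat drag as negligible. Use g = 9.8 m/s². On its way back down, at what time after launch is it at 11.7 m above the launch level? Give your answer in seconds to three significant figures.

2.73 s

Resolve: vₓ = 21.50 cos 55.2° = 12.27 m/s and v_y0 = 21.50 sin 55.2° = 17.65 m/s.
Require v_y0 t − ½ g t² = 11.7, i.e. 4.900 t² − 17.65 t + 11.7 = 0.
Quadratic formula: t = (17.65 ± √82.369) / 9.80 = (17.65 ± 9.076) / 9.80 → t = 0.8754 s or 2.728 s.
The descending-branch root is 2.728 s.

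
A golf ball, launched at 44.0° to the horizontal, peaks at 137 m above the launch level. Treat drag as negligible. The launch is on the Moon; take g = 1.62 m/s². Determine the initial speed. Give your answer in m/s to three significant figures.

30.3 m/s

At the peak v_y = 0, so v_y0 = √(2gH) = √(2 × 1.62 × 137) = 21.07 m/s.
v_y0 = v₀ sin θ ⇒ v₀ = 21.07 / sin 44.0° = 30.33 m/s.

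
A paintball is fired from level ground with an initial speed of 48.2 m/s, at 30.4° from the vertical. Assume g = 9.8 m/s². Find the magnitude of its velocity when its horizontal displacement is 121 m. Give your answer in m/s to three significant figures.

25.4 m/s

Components: vₓ = 48.20 sin 30.4° = 24.39 m/s, v_y0 = 48.20 cos 30.4° = 41.57 m/s.
At x = 121 m, t = x/vₓ = 121/24.39 = 4.961 s.
Vertical velocity there: v_y = v_y0 − g t = 41.57 − 9.80 × 4.961 = −7.043 m/s.
Speed: √(vₓ² + v_y²) = √(24.39² + 7.043²) = 25.39 m/s.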